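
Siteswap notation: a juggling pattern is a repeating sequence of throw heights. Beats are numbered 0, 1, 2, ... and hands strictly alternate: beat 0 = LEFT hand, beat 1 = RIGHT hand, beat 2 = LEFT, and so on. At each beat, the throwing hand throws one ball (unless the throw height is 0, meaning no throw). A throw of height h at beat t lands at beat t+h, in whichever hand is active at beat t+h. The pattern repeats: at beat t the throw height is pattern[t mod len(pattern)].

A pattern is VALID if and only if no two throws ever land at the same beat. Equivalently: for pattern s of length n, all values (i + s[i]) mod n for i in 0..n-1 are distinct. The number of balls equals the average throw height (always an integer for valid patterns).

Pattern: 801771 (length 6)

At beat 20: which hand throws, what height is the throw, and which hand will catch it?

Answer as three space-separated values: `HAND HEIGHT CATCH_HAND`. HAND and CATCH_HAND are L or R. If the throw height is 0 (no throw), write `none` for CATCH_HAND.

Answer: L 1 R

Derivation:
Beat 20: 20 mod 2 = 0, so hand = L
Throw height = pattern[20 mod 6] = pattern[2] = 1
Lands at beat 20+1=21, 21 mod 2 = 1, so catch hand = R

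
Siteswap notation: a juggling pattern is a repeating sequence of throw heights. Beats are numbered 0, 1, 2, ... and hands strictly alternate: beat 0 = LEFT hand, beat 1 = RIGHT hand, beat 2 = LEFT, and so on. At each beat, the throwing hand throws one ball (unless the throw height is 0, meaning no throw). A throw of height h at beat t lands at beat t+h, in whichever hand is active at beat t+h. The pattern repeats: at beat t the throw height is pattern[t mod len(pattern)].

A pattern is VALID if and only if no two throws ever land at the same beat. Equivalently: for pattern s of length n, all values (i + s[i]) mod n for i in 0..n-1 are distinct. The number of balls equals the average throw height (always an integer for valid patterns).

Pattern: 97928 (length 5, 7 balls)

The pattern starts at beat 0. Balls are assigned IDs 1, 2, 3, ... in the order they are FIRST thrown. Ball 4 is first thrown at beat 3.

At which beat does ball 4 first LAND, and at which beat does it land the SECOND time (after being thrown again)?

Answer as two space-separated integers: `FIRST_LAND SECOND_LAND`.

Answer: 5 14

Derivation:
Beat 0 (L): throw ball1 h=9 -> lands@9:R; in-air after throw: [b1@9:R]
Beat 1 (R): throw ball2 h=7 -> lands@8:L; in-air after throw: [b2@8:L b1@9:R]
Beat 2 (L): throw ball3 h=9 -> lands@11:R; in-air after throw: [b2@8:L b1@9:R b3@11:R]
Beat 3 (R): throw ball4 h=2 -> lands@5:R; in-air after throw: [b4@5:R b2@8:L b1@9:R b3@11:R]
Beat 4 (L): throw ball5 h=8 -> lands@12:L; in-air after throw: [b4@5:R b2@8:L b1@9:R b3@11:R b5@12:L]
Beat 5 (R): throw ball4 h=9 -> lands@14:L; in-air after throw: [b2@8:L b1@9:R b3@11:R b5@12:L b4@14:L]
Beat 6 (L): throw ball6 h=7 -> lands@13:R; in-air after throw: [b2@8:L b1@9:R b3@11:R b5@12:L b6@13:R b4@14:L]
Beat 7 (R): throw ball7 h=9 -> lands@16:L; in-air after throw: [b2@8:L b1@9:R b3@11:R b5@12:L b6@13:R b4@14:L b7@16:L]
Beat 8 (L): throw ball2 h=2 -> lands@10:L; in-air after throw: [b1@9:R b2@10:L b3@11:R b5@12:L b6@13:R b4@14:L b7@16:L]
Beat 9 (R): throw ball1 h=8 -> lands@17:R; in-air after throw: [b2@10:L b3@11:R b5@12:L b6@13:R b4@14:L b7@16:L b1@17:R]
Beat 10 (L): throw ball2 h=9 -> lands@19:R; in-air after throw: [b3@11:R b5@12:L b6@13:R b4@14:L b7@16:L b1@17:R b2@19:R]
Beat 11 (R): throw ball3 h=7 -> lands@18:L; in-air after throw: [b5@12:L b6@13:R b4@14:L b7@16:L b1@17:R b3@18:L b2@19:R]
Beat 12 (L): throw ball5 h=9 -> lands@21:R; in-air after throw: [b6@13:R b4@14:L b7@16:L b1@17:R b3@18:L b2@19:R b5@21:R]
Beat 13 (R): throw ball6 h=2 -> lands@15:R; in-air after throw: [b4@14:L b6@15:R b7@16:L b1@17:R b3@18:L b2@19:R b5@21:R]
Beat 14 (L): throw ball4 h=8 -> lands@22:L; in-air after throw: [b6@15:R b7@16:L b1@17:R b3@18:L b2@19:R b5@21:R b4@22:L]
Ball 4: thrown@3 h=2 -> first land @5; rethrown@5 h=9 -> second land @14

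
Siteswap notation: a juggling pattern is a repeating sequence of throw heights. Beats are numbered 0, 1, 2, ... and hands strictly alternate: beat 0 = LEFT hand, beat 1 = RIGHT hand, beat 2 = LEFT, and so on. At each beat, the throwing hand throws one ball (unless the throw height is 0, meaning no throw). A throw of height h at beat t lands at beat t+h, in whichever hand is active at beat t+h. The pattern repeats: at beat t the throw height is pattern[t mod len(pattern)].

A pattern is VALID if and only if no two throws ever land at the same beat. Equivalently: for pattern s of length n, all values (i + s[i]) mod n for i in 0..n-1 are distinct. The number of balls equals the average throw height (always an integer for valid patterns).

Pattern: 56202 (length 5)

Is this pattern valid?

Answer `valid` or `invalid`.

i=0: (i + s[i]) mod n = (0 + 5) mod 5 = 0
i=1: (i + s[i]) mod n = (1 + 6) mod 5 = 2
i=2: (i + s[i]) mod n = (2 + 2) mod 5 = 4
i=3: (i + s[i]) mod n = (3 + 0) mod 5 = 3
i=4: (i + s[i]) mod n = (4 + 2) mod 5 = 1
Residues: [0, 2, 4, 3, 1], distinct: True

Answer: valid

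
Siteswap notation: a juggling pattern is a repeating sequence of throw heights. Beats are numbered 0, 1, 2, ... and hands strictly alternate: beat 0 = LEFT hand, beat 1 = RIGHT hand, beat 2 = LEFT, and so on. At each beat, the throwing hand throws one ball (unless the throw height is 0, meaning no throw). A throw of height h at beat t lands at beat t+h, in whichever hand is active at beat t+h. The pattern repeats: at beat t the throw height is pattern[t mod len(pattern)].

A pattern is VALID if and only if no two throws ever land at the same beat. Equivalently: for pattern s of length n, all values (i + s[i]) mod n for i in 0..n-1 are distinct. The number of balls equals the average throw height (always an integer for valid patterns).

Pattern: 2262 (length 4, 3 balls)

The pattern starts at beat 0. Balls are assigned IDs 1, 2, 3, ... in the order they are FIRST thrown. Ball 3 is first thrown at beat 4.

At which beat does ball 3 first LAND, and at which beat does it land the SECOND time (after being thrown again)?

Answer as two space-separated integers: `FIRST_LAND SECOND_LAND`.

Beat 0 (L): throw ball1 h=2 -> lands@2:L; in-air after throw: [b1@2:L]
Beat 1 (R): throw ball2 h=2 -> lands@3:R; in-air after throw: [b1@2:L b2@3:R]
Beat 2 (L): throw ball1 h=6 -> lands@8:L; in-air after throw: [b2@3:R b1@8:L]
Beat 3 (R): throw ball2 h=2 -> lands@5:R; in-air after throw: [b2@5:R b1@8:L]
Beat 4 (L): throw ball3 h=2 -> lands@6:L; in-air after throw: [b2@5:R b3@6:L b1@8:L]
Beat 5 (R): throw ball2 h=2 -> lands@7:R; in-air after throw: [b3@6:L b2@7:R b1@8:L]
Beat 6 (L): throw ball3 h=6 -> lands@12:L; in-air after throw: [b2@7:R b1@8:L b3@12:L]
Beat 7 (R): throw ball2 h=2 -> lands@9:R; in-air after throw: [b1@8:L b2@9:R b3@12:L]
Beat 8 (L): throw ball1 h=2 -> lands@10:L; in-air after throw: [b2@9:R b1@10:L b3@12:L]
Beat 9 (R): throw ball2 h=2 -> lands@11:R; in-air after throw: [b1@10:L b2@11:R b3@12:L]
Beat 10 (L): throw ball1 h=6 -> lands@16:L; in-air after throw: [b2@11:R b3@12:L b1@16:L]
Beat 11 (R): throw ball2 h=2 -> lands@13:R; in-air after throw: [b3@12:L b2@13:R b1@16:L]
Beat 12 (L): throw ball3 h=2 -> lands@14:L; in-air after throw: [b2@13:R b3@14:L b1@16:L]
Ball 3: thrown@4 h=2 -> first land @6; rethrown@6 h=6 -> second land @12

Answer: 6 12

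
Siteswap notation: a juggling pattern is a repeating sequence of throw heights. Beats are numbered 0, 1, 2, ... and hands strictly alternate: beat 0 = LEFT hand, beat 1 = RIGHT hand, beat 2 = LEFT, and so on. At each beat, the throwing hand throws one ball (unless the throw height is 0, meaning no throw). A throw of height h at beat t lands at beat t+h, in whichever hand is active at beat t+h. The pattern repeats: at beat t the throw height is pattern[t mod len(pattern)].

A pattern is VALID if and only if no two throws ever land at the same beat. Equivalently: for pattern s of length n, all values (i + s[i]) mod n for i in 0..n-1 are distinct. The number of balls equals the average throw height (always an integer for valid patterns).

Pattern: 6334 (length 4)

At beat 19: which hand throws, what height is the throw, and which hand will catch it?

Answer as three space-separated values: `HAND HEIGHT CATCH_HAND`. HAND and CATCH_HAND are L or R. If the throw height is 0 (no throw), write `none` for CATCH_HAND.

Beat 19: 19 mod 2 = 1, so hand = R
Throw height = pattern[19 mod 4] = pattern[3] = 4
Lands at beat 19+4=23, 23 mod 2 = 1, so catch hand = R

Answer: R 4 R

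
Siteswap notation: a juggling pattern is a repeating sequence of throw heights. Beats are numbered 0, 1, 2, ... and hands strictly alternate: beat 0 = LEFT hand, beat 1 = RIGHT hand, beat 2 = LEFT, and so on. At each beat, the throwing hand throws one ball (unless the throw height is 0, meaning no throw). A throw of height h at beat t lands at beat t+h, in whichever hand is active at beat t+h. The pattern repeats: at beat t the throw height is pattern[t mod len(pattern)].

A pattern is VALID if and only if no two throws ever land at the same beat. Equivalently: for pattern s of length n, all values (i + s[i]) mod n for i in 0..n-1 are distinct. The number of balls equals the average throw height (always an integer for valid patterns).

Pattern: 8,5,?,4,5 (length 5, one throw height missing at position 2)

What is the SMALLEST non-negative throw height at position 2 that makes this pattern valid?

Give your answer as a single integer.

i=0: (0 + 8) mod 5 = 3
i=1: (1 + 5) mod 5 = 1
i=2: s[i]=? (unknown)
i=3: (3 + 4) mod 5 = 2
i=4: (4 + 5) mod 5 = 4
Known residues: [1, 2, 3, 4]; need a permutation of 0..4, so missing residue r = 0
Need (2 + s) mod 5 = 0; smallest s = (0 - 2) mod 5 = 3

Answer: 3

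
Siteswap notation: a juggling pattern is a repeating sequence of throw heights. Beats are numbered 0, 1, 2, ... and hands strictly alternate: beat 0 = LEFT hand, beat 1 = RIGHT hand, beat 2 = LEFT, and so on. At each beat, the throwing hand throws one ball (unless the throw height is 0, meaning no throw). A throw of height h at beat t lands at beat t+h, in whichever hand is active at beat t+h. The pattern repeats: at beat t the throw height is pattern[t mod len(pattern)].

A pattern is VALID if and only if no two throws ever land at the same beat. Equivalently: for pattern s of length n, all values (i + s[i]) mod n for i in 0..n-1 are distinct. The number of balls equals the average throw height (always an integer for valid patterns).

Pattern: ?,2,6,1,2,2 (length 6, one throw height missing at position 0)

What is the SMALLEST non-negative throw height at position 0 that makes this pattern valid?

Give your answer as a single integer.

Answer: 5

Derivation:
i=0: s[i]=? (unknown)
i=1: (1 + 2) mod 6 = 3
i=2: (2 + 6) mod 6 = 2
i=3: (3 + 1) mod 6 = 4
i=4: (4 + 2) mod 6 = 0
i=5: (5 + 2) mod 6 = 1
Known residues: [0, 1, 2, 3, 4]; need a permutation of 0..5, so missing residue r = 5
Need (0 + s) mod 6 = 5; smallest s = (5 - 0) mod 6 = 5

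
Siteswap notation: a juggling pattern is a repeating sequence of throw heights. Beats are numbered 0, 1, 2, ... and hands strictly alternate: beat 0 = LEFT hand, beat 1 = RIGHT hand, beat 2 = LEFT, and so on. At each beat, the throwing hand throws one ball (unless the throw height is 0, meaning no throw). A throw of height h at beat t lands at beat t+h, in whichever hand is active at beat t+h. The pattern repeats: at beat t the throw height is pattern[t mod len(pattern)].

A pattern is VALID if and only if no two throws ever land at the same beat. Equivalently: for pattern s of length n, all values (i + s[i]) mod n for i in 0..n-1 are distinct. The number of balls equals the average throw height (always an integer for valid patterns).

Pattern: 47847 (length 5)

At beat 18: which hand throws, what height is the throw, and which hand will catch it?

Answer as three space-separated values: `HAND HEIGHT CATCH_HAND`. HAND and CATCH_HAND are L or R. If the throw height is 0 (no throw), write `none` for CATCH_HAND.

Beat 18: 18 mod 2 = 0, so hand = L
Throw height = pattern[18 mod 5] = pattern[3] = 4
Lands at beat 18+4=22, 22 mod 2 = 0, so catch hand = L

Answer: L 4 L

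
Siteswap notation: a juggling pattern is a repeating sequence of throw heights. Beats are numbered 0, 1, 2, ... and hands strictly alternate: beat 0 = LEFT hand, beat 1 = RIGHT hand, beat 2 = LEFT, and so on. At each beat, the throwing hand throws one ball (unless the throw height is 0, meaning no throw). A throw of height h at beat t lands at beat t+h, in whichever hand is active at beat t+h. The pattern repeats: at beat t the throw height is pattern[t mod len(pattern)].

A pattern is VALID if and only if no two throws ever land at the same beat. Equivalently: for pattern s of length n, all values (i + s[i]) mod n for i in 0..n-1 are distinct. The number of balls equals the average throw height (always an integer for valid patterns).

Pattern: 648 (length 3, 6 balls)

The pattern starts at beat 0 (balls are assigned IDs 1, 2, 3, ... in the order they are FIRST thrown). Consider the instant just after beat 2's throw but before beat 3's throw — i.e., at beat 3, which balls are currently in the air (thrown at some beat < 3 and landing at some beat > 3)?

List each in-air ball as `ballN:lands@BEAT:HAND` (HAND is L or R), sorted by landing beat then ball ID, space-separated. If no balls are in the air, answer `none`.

Answer: ball2:lands@5:R ball1:lands@6:L ball3:lands@10:L

Derivation:
Beat 0 (L): throw ball1 h=6 -> lands@6:L; in-air after throw: [b1@6:L]
Beat 1 (R): throw ball2 h=4 -> lands@5:R; in-air after throw: [b2@5:R b1@6:L]
Beat 2 (L): throw ball3 h=8 -> lands@10:L; in-air after throw: [b2@5:R b1@6:L b3@10:L]
Beat 3 (R): throw ball4 h=6 -> lands@9:R; in-air after throw: [b2@5:R b1@6:L b4@9:R b3@10:L]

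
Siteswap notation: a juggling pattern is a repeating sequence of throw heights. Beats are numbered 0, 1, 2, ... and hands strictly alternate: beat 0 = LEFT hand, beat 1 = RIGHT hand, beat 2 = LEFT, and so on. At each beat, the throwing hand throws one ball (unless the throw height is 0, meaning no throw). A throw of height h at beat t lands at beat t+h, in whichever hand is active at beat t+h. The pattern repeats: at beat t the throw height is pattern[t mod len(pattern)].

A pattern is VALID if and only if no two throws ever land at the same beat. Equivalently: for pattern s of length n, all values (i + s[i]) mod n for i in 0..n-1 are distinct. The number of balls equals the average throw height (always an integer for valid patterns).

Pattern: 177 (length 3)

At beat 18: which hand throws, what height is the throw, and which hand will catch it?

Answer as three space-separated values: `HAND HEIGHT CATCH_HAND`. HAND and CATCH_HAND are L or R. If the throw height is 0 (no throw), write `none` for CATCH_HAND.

Beat 18: 18 mod 2 = 0, so hand = L
Throw height = pattern[18 mod 3] = pattern[0] = 1
Lands at beat 18+1=19, 19 mod 2 = 1, so catch hand = R

Answer: L 1 R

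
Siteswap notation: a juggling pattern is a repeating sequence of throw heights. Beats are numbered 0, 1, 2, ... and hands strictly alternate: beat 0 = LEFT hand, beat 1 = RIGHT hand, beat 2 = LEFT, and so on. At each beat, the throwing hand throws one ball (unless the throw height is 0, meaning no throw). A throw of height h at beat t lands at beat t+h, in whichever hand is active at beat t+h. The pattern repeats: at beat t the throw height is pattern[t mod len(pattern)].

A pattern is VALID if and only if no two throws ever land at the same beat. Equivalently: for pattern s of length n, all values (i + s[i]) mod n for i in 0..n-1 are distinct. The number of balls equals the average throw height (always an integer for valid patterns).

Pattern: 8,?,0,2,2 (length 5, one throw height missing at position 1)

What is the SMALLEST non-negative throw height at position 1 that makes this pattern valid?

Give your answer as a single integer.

i=0: (0 + 8) mod 5 = 3
i=1: s[i]=? (unknown)
i=2: (2 + 0) mod 5 = 2
i=3: (3 + 2) mod 5 = 0
i=4: (4 + 2) mod 5 = 1
Known residues: [0, 1, 2, 3]; need a permutation of 0..4, so missing residue r = 4
Need (1 + s) mod 5 = 4; smallest s = (4 - 1) mod 5 = 3

Answer: 3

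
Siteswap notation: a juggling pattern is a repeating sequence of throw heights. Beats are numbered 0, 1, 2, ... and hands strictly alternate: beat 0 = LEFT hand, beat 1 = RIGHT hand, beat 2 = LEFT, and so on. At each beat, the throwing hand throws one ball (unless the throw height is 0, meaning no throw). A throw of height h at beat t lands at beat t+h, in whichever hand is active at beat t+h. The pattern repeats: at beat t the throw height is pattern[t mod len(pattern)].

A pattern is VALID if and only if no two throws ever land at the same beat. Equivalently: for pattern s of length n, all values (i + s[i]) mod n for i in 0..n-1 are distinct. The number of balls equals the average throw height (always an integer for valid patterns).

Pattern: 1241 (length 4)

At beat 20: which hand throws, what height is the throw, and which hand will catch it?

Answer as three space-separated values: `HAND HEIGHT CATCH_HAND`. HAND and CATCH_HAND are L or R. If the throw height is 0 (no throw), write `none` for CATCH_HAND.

Beat 20: 20 mod 2 = 0, so hand = L
Throw height = pattern[20 mod 4] = pattern[0] = 1
Lands at beat 20+1=21, 21 mod 2 = 1, so catch hand = R

Answer: L 1 R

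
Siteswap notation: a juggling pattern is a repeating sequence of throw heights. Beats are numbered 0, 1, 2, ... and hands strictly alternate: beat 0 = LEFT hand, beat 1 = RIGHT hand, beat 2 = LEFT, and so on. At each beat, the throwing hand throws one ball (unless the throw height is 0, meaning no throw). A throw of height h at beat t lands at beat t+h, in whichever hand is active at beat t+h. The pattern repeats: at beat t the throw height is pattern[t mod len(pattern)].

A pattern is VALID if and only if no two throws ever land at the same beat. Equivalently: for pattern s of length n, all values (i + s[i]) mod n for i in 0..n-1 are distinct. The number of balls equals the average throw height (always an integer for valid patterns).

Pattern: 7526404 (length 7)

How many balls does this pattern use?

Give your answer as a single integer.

Pattern = [7, 5, 2, 6, 4, 0, 4], length n = 7
  position 0: throw height = 7, running sum = 7
  position 1: throw height = 5, running sum = 12
  position 2: throw height = 2, running sum = 14
  position 3: throw height = 6, running sum = 20
  position 4: throw height = 4, running sum = 24
  position 5: throw height = 0, running sum = 24
  position 6: throw height = 4, running sum = 28
Total sum = 28; balls = sum / n = 28 / 7 = 4

Answer: 4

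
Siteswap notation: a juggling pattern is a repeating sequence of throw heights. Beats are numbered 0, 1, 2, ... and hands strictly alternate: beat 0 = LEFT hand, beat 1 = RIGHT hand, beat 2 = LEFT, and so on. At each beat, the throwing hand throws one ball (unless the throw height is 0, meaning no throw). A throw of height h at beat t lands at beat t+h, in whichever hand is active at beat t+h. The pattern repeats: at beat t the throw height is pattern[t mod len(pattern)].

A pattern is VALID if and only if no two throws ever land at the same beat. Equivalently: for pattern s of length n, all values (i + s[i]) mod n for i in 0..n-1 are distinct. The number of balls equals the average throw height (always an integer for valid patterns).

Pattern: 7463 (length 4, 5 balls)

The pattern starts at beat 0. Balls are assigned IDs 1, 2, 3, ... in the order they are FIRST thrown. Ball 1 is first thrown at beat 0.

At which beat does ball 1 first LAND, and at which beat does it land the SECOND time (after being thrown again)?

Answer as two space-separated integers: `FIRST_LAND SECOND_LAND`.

Beat 0 (L): throw ball1 h=7 -> lands@7:R; in-air after throw: [b1@7:R]
Beat 1 (R): throw ball2 h=4 -> lands@5:R; in-air after throw: [b2@5:R b1@7:R]
Beat 2 (L): throw ball3 h=6 -> lands@8:L; in-air after throw: [b2@5:R b1@7:R b3@8:L]
Beat 3 (R): throw ball4 h=3 -> lands@6:L; in-air after throw: [b2@5:R b4@6:L b1@7:R b3@8:L]
Beat 4 (L): throw ball5 h=7 -> lands@11:R; in-air after throw: [b2@5:R b4@6:L b1@7:R b3@8:L b5@11:R]
Beat 5 (R): throw ball2 h=4 -> lands@9:R; in-air after throw: [b4@6:L b1@7:R b3@8:L b2@9:R b5@11:R]
Beat 6 (L): throw ball4 h=6 -> lands@12:L; in-air after throw: [b1@7:R b3@8:L b2@9:R b5@11:R b4@12:L]
Beat 7 (R): throw ball1 h=3 -> lands@10:L; in-air after throw: [b3@8:L b2@9:R b1@10:L b5@11:R b4@12:L]
Beat 8 (L): throw ball3 h=7 -> lands@15:R; in-air after throw: [b2@9:R b1@10:L b5@11:R b4@12:L b3@15:R]
Beat 9 (R): throw ball2 h=4 -> lands@13:R; in-air after throw: [b1@10:L b5@11:R b4@12:L b2@13:R b3@15:R]
Beat 10 (L): throw ball1 h=6 -> lands@16:L; in-air after throw: [b5@11:R b4@12:L b2@13:R b3@15:R b1@16:L]
Ball 1: thrown@0 h=7 -> first land @7; rethrown@7 h=3 -> second land @10

Answer: 7 10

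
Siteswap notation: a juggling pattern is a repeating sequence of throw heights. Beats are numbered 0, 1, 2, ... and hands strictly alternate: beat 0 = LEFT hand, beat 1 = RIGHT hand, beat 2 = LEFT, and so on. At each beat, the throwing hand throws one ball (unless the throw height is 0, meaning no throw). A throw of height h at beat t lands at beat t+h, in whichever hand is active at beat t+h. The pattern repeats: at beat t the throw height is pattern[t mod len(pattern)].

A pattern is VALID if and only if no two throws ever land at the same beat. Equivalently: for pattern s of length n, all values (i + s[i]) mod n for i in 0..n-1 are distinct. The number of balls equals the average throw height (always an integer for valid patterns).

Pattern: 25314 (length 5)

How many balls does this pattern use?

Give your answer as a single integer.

Answer: 3

Derivation:
Pattern = [2, 5, 3, 1, 4], length n = 5
  position 0: throw height = 2, running sum = 2
  position 1: throw height = 5, running sum = 7
  position 2: throw height = 3, running sum = 10
  position 3: throw height = 1, running sum = 11
  position 4: throw height = 4, running sum = 15
Total sum = 15; balls = sum / n = 15 / 5 = 3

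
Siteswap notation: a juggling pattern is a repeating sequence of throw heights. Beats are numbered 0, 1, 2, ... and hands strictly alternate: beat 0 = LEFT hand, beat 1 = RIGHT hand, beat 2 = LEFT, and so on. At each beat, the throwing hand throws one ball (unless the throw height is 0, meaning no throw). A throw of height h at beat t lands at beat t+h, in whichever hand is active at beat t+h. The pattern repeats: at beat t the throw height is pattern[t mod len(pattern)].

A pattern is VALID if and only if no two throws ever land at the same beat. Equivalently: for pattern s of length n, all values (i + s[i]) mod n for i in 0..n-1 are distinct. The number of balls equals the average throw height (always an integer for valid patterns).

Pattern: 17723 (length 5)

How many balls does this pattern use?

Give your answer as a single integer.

Pattern = [1, 7, 7, 2, 3], length n = 5
  position 0: throw height = 1, running sum = 1
  position 1: throw height = 7, running sum = 8
  position 2: throw height = 7, running sum = 15
  position 3: throw height = 2, running sum = 17
  position 4: throw height = 3, running sum = 20
Total sum = 20; balls = sum / n = 20 / 5 = 4

Answer: 4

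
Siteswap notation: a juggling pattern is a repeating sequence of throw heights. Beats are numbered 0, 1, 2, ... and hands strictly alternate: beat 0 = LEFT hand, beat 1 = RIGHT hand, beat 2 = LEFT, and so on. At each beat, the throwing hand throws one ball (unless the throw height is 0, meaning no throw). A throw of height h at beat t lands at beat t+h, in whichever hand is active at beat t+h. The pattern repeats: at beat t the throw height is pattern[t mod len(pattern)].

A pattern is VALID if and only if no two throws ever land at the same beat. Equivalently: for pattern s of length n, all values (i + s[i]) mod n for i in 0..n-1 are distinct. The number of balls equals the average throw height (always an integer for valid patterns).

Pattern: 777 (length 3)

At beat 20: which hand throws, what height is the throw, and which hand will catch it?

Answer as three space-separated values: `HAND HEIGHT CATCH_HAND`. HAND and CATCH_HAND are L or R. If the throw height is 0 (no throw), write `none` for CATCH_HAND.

Beat 20: 20 mod 2 = 0, so hand = L
Throw height = pattern[20 mod 3] = pattern[2] = 7
Lands at beat 20+7=27, 27 mod 2 = 1, so catch hand = R

Answer: L 7 R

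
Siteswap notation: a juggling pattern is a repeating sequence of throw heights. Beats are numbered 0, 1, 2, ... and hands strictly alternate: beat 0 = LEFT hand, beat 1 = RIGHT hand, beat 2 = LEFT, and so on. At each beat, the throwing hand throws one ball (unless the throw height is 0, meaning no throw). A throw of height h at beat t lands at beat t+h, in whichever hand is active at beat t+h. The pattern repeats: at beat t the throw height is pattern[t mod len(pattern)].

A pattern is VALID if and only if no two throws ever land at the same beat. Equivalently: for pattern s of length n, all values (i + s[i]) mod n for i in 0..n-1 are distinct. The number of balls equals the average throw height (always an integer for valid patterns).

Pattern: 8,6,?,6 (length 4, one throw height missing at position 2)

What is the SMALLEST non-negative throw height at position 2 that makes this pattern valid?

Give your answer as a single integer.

Answer: 0

Derivation:
i=0: (0 + 8) mod 4 = 0
i=1: (1 + 6) mod 4 = 3
i=2: s[i]=? (unknown)
i=3: (3 + 6) mod 4 = 1
Known residues: [0, 1, 3]; need a permutation of 0..3, so missing residue r = 2
Need (2 + s) mod 4 = 2; smallest s = (2 - 2) mod 4 = 0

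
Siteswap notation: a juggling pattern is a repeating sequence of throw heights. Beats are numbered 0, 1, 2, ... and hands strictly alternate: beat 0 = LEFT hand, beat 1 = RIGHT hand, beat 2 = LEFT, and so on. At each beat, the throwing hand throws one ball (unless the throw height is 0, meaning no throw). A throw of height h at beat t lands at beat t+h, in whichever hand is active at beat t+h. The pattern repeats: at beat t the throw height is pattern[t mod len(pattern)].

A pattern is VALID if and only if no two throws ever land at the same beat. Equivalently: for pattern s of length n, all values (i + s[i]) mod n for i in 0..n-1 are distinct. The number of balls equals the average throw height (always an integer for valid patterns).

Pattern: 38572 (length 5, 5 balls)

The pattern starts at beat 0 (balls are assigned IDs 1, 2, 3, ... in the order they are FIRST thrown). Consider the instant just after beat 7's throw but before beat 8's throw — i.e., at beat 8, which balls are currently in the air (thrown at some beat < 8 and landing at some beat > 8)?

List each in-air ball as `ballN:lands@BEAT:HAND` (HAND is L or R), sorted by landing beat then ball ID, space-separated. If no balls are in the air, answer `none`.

Beat 0 (L): throw ball1 h=3 -> lands@3:R; in-air after throw: [b1@3:R]
Beat 1 (R): throw ball2 h=8 -> lands@9:R; in-air after throw: [b1@3:R b2@9:R]
Beat 2 (L): throw ball3 h=5 -> lands@7:R; in-air after throw: [b1@3:R b3@7:R b2@9:R]
Beat 3 (R): throw ball1 h=7 -> lands@10:L; in-air after throw: [b3@7:R b2@9:R b1@10:L]
Beat 4 (L): throw ball4 h=2 -> lands@6:L; in-air after throw: [b4@6:L b3@7:R b2@9:R b1@10:L]
Beat 5 (R): throw ball5 h=3 -> lands@8:L; in-air after throw: [b4@6:L b3@7:R b5@8:L b2@9:R b1@10:L]
Beat 6 (L): throw ball4 h=8 -> lands@14:L; in-air after throw: [b3@7:R b5@8:L b2@9:R b1@10:L b4@14:L]
Beat 7 (R): throw ball3 h=5 -> lands@12:L; in-air after throw: [b5@8:L b2@9:R b1@10:L b3@12:L b4@14:L]
Beat 8 (L): throw ball5 h=7 -> lands@15:R; in-air after throw: [b2@9:R b1@10:L b3@12:L b4@14:L b5@15:R]

Answer: ball2:lands@9:R ball1:lands@10:L ball3:lands@12:L ball4:lands@14:L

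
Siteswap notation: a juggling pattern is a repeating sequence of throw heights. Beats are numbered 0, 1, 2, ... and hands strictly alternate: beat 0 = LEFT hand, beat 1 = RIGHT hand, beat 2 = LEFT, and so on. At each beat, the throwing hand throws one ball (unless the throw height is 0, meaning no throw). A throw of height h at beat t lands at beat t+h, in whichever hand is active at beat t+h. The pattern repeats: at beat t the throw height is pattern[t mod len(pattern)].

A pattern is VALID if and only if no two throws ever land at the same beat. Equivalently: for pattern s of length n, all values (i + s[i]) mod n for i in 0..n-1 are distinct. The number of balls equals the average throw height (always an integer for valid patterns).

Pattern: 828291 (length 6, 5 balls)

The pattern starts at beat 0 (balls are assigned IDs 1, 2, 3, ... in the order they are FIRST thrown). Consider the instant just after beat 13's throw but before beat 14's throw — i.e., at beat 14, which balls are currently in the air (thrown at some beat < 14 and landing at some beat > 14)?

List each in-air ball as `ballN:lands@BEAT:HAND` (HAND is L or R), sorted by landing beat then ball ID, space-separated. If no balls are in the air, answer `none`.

Beat 0 (L): throw ball1 h=8 -> lands@8:L; in-air after throw: [b1@8:L]
Beat 1 (R): throw ball2 h=2 -> lands@3:R; in-air after throw: [b2@3:R b1@8:L]
Beat 2 (L): throw ball3 h=8 -> lands@10:L; in-air after throw: [b2@3:R b1@8:L b3@10:L]
Beat 3 (R): throw ball2 h=2 -> lands@5:R; in-air after throw: [b2@5:R b1@8:L b3@10:L]
Beat 4 (L): throw ball4 h=9 -> lands@13:R; in-air after throw: [b2@5:R b1@8:L b3@10:L b4@13:R]
Beat 5 (R): throw ball2 h=1 -> lands@6:L; in-air after throw: [b2@6:L b1@8:L b3@10:L b4@13:R]
Beat 6 (L): throw ball2 h=8 -> lands@14:L; in-air after throw: [b1@8:L b3@10:L b4@13:R b2@14:L]
Beat 7 (R): throw ball5 h=2 -> lands@9:R; in-air after throw: [b1@8:L b5@9:R b3@10:L b4@13:R b2@14:L]
Beat 8 (L): throw ball1 h=8 -> lands@16:L; in-air after throw: [b5@9:R b3@10:L b4@13:R b2@14:L b1@16:L]
Beat 9 (R): throw ball5 h=2 -> lands@11:R; in-air after throw: [b3@10:L b5@11:R b4@13:R b2@14:L b1@16:L]
Beat 10 (L): throw ball3 h=9 -> lands@19:R; in-air after throw: [b5@11:R b4@13:R b2@14:L b1@16:L b3@19:R]
Beat 11 (R): throw ball5 h=1 -> lands@12:L; in-air after throw: [b5@12:L b4@13:R b2@14:L b1@16:L b3@19:R]
Beat 12 (L): throw ball5 h=8 -> lands@20:L; in-air after throw: [b4@13:R b2@14:L b1@16:L b3@19:R b5@20:L]
Beat 13 (R): throw ball4 h=2 -> lands@15:R; in-air after throw: [b2@14:L b4@15:R b1@16:L b3@19:R b5@20:L]
Beat 14 (L): throw ball2 h=8 -> lands@22:L; in-air after throw: [b4@15:R b1@16:L b3@19:R b5@20:L b2@22:L]

Answer: ball4:lands@15:R ball1:lands@16:L ball3:lands@19:R ball5:lands@20:L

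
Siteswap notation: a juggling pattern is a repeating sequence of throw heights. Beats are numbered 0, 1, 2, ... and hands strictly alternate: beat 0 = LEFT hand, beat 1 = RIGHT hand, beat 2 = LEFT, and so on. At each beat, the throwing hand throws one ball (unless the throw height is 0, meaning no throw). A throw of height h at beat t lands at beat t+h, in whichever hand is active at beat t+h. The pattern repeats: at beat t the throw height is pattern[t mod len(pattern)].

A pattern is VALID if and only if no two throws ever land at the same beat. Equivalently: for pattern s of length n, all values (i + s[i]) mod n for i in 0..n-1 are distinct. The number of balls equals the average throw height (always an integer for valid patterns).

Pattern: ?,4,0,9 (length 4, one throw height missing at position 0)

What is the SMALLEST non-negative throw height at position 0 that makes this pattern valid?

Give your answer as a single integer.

i=0: s[i]=? (unknown)
i=1: (1 + 4) mod 4 = 1
i=2: (2 + 0) mod 4 = 2
i=3: (3 + 9) mod 4 = 0
Known residues: [0, 1, 2]; need a permutation of 0..3, so missing residue r = 3
Need (0 + s) mod 4 = 3; smallest s = (3 - 0) mod 4 = 3

Answer: 3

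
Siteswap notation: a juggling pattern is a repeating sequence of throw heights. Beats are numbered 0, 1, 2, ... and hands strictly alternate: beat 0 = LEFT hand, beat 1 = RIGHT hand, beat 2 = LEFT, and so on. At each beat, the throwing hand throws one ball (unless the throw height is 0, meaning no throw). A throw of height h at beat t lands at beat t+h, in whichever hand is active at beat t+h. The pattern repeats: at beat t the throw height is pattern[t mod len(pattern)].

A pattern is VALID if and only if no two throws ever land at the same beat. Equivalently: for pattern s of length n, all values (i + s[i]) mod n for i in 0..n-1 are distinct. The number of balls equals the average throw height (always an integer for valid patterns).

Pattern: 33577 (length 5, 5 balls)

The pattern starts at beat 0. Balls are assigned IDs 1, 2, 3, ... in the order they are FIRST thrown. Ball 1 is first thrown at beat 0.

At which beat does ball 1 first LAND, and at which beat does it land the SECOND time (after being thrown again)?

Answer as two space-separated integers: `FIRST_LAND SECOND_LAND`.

Answer: 3 10

Derivation:
Beat 0 (L): throw ball1 h=3 -> lands@3:R; in-air after throw: [b1@3:R]
Beat 1 (R): throw ball2 h=3 -> lands@4:L; in-air after throw: [b1@3:R b2@4:L]
Beat 2 (L): throw ball3 h=5 -> lands@7:R; in-air after throw: [b1@3:R b2@4:L b3@7:R]
Beat 3 (R): throw ball1 h=7 -> lands@10:L; in-air after throw: [b2@4:L b3@7:R b1@10:L]
Beat 4 (L): throw ball2 h=7 -> lands@11:R; in-air after throw: [b3@7:R b1@10:L b2@11:R]
Beat 5 (R): throw ball4 h=3 -> lands@8:L; in-air after throw: [b3@7:R b4@8:L b1@10:L b2@11:R]
Beat 6 (L): throw ball5 h=3 -> lands@9:R; in-air after throw: [b3@7:R b4@8:L b5@9:R b1@10:L b2@11:R]
Beat 7 (R): throw ball3 h=5 -> lands@12:L; in-air after throw: [b4@8:L b5@9:R b1@10:L b2@11:R b3@12:L]
Beat 8 (L): throw ball4 h=7 -> lands@15:R; in-air after throw: [b5@9:R b1@10:L b2@11:R b3@12:L b4@15:R]
Beat 9 (R): throw ball5 h=7 -> lands@16:L; in-air after throw: [b1@10:L b2@11:R b3@12:L b4@15:R b5@16:L]
Beat 10 (L): throw ball1 h=3 -> lands@13:R; in-air after throw: [b2@11:R b3@12:L b1@13:R b4@15:R b5@16:L]
Ball 1: thrown@0 h=3 -> first land @3; rethrown@3 h=7 -> second land @10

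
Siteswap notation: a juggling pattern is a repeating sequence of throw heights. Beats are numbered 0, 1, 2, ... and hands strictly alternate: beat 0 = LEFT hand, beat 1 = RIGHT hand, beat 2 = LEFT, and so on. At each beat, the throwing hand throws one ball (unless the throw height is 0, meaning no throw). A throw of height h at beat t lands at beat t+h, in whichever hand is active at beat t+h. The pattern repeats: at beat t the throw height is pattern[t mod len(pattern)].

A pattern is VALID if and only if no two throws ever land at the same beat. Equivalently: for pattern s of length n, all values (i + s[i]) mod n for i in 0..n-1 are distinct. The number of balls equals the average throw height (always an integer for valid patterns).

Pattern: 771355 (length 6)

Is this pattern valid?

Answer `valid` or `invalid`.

Answer: invalid

Derivation:
i=0: (i + s[i]) mod n = (0 + 7) mod 6 = 1
i=1: (i + s[i]) mod n = (1 + 7) mod 6 = 2
i=2: (i + s[i]) mod n = (2 + 1) mod 6 = 3
i=3: (i + s[i]) mod n = (3 + 3) mod 6 = 0
i=4: (i + s[i]) mod n = (4 + 5) mod 6 = 3
i=5: (i + s[i]) mod n = (5 + 5) mod 6 = 4
Residues: [1, 2, 3, 0, 3, 4], distinct: False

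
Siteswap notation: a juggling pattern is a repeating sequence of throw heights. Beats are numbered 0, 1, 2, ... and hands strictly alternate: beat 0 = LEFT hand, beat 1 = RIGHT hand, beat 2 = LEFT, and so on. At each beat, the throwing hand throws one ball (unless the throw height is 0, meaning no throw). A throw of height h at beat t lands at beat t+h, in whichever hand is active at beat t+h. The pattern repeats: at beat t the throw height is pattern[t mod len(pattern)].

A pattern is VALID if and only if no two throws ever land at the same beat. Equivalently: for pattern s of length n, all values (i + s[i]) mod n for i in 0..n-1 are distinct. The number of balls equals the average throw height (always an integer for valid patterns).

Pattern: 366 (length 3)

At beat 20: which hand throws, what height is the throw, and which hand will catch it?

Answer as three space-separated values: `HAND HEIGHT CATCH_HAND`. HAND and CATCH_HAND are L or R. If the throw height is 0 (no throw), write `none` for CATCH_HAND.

Answer: L 6 L

Derivation:
Beat 20: 20 mod 2 = 0, so hand = L
Throw height = pattern[20 mod 3] = pattern[2] = 6
Lands at beat 20+6=26, 26 mod 2 = 0, so catch hand = L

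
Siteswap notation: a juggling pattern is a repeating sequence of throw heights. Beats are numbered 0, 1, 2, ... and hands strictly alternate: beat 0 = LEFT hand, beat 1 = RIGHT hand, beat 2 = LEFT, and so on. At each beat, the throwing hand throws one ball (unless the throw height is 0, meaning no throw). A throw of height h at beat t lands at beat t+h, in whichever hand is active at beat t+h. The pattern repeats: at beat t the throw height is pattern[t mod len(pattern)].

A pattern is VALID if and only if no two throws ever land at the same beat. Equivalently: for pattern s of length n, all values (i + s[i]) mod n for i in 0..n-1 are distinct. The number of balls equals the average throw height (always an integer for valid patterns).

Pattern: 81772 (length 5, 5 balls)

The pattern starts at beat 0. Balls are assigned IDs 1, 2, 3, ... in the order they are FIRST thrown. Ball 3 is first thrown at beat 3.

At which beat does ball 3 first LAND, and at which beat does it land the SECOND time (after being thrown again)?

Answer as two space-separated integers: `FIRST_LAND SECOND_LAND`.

Beat 0 (L): throw ball1 h=8 -> lands@8:L; in-air after throw: [b1@8:L]
Beat 1 (R): throw ball2 h=1 -> lands@2:L; in-air after throw: [b2@2:L b1@8:L]
Beat 2 (L): throw ball2 h=7 -> lands@9:R; in-air after throw: [b1@8:L b2@9:R]
Beat 3 (R): throw ball3 h=7 -> lands@10:L; in-air after throw: [b1@8:L b2@9:R b3@10:L]
Beat 4 (L): throw ball4 h=2 -> lands@6:L; in-air after throw: [b4@6:L b1@8:L b2@9:R b3@10:L]
Beat 5 (R): throw ball5 h=8 -> lands@13:R; in-air after throw: [b4@6:L b1@8:L b2@9:R b3@10:L b5@13:R]
Beat 6 (L): throw ball4 h=1 -> lands@7:R; in-air after throw: [b4@7:R b1@8:L b2@9:R b3@10:L b5@13:R]
Beat 7 (R): throw ball4 h=7 -> lands@14:L; in-air after throw: [b1@8:L b2@9:R b3@10:L b5@13:R b4@14:L]
Beat 8 (L): throw ball1 h=7 -> lands@15:R; in-air after throw: [b2@9:R b3@10:L b5@13:R b4@14:L b1@15:R]
Beat 9 (R): throw ball2 h=2 -> lands@11:R; in-air after throw: [b3@10:L b2@11:R b5@13:R b4@14:L b1@15:R]
Beat 10 (L): throw ball3 h=8 -> lands@18:L; in-air after throw: [b2@11:R b5@13:R b4@14:L b1@15:R b3@18:L]
Beat 11 (R): throw ball2 h=1 -> lands@12:L; in-air after throw: [b2@12:L b5@13:R b4@14:L b1@15:R b3@18:L]
Beat 12 (L): throw ball2 h=7 -> lands@19:R; in-air after throw: [b5@13:R b4@14:L b1@15:R b3@18:L b2@19:R]
Beat 13 (R): throw ball5 h=7 -> lands@20:L; in-air after throw: [b4@14:L b1@15:R b3@18:L b2@19:R b5@20:L]
Beat 14 (L): throw ball4 h=2 -> lands@16:L; in-air after throw: [b1@15:R b4@16:L b3@18:L b2@19:R b5@20:L]
Beat 15 (R): throw ball1 h=8 -> lands@23:R; in-air after throw: [b4@16:L b3@18:L b2@19:R b5@20:L b1@23:R]
Beat 16 (L): throw ball4 h=1 -> lands@17:R; in-air after throw: [b4@17:R b3@18:L b2@19:R b5@20:L b1@23:R]
Beat 17 (R): throw ball4 h=7 -> lands@24:L; in-air after throw: [b3@18:L b2@19:R b5@20:L b1@23:R b4@24:L]
Beat 18 (L): throw ball3 h=7 -> lands@25:R; in-air after throw: [b2@19:R b5@20:L b1@23:R b4@24:L b3@25:R]
Ball 3: thrown@3 h=7 -> first land @10; rethrown@10 h=8 -> second land @18

Answer: 10 18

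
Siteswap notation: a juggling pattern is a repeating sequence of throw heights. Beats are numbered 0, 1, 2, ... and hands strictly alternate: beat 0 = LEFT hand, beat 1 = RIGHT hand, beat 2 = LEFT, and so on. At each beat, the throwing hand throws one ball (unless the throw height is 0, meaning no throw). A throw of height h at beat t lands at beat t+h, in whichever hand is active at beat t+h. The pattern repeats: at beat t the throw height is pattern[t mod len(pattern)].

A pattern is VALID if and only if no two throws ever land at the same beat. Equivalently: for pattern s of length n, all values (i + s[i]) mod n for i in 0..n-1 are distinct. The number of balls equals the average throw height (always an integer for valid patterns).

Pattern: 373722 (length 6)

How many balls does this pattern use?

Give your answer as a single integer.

Pattern = [3, 7, 3, 7, 2, 2], length n = 6
  position 0: throw height = 3, running sum = 3
  position 1: throw height = 7, running sum = 10
  position 2: throw height = 3, running sum = 13
  position 3: throw height = 7, running sum = 20
  position 4: throw height = 2, running sum = 22
  position 5: throw height = 2, running sum = 24
Total sum = 24; balls = sum / n = 24 / 6 = 4

Answer: 4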